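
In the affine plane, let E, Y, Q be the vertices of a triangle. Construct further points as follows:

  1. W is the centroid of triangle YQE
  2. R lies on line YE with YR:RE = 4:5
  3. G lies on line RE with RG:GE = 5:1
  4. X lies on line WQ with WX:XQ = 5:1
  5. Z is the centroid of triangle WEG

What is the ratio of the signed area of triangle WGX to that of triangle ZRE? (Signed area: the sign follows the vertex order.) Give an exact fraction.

[WGX]:[ZRE] = 11/3

Set E = (0, 0), Y = (1, 0), Q = (0, 1); any affine frame gives the same invariant.
1. W is the centroid of triangle YQE ⇒ W = (1/3, 1/3)
2. R lies on line YE with YR:RE = 4:5 ⇒ R = (5/9, 0)
3. G lies on line RE with RG:GE = 5:1 ⇒ G = (5/54, 0)
4. X lies on line WQ with WX:XQ = 5:1 ⇒ X = (1/18, 8/9)
5. Z is the centroid of triangle WEG ⇒ Z = (23/162, 1/9)
2·[WGX] = -55/243, 2·[ZRE] = -5/81
[WGX]:[ZRE] = -55/243:-5/81 = 11/3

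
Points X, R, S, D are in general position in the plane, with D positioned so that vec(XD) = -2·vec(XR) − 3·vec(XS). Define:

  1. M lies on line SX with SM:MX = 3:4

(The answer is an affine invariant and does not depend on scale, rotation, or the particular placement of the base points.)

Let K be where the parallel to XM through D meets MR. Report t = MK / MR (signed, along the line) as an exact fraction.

t = -2

Set X = (0, 0), R = (1, 0), S = (0, 1), D = (-2, -3); any affine frame gives the same invariant.
1. M lies on line SX with SM:MX = 3:4 ⇒ M = (0, 4/7)
through D parallel to XM: direction (0, 4/7); meets MR at K = (-2, 12/7)
K = M + t·(R−M) with t = -2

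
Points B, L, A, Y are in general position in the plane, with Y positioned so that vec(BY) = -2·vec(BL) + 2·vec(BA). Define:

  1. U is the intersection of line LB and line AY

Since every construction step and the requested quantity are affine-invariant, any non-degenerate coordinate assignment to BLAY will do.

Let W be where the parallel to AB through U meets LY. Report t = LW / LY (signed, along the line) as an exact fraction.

t = -1/3

Choose coordinates B = (0, 0), L = (1, 0), A = (0, 1), Y = (-2, 2).
1. U is the intersection of line LB and line AY ⇒ U = (2, 0)
through U parallel to AB: direction (0, -1); meets LY at W = (2, -2/3)
W = L + t·(Y−L) with t = -1/3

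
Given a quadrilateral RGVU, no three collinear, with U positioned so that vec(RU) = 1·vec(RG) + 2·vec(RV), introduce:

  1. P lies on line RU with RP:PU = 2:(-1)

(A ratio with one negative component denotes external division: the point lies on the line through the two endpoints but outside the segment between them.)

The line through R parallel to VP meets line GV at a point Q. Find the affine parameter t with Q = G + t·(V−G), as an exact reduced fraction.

Set R = (0, 0), G = (1, 0), V = (0, 1), U = (1, 2); any affine frame gives the same invariant.
1. P lies on line RU with RP:PU = 2:(-1) ⇒ P = (2, 4)
through R parallel to VP: direction (2, 3); meets GV at Q = (2/5, 3/5)
Q = G + t·(V−G) with t = 3/5

t = 3/5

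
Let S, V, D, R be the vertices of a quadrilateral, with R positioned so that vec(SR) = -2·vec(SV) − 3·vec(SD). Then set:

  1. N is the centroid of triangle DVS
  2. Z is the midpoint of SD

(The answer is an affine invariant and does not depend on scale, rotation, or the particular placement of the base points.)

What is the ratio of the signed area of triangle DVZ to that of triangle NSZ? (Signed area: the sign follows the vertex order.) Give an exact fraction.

[DVZ]:[NSZ] = 3

Choose coordinates S = (0, 0), V = (1, 0), D = (0, 1), R = (-2, -3).
1. N is the centroid of triangle DVS ⇒ N = (1/3, 1/3)
2. Z is the midpoint of SD ⇒ Z = (0, 1/2)
2·[DVZ] = -1/2, 2·[NSZ] = -1/6
[DVZ]:[NSZ] = -1/2:-1/6 = 3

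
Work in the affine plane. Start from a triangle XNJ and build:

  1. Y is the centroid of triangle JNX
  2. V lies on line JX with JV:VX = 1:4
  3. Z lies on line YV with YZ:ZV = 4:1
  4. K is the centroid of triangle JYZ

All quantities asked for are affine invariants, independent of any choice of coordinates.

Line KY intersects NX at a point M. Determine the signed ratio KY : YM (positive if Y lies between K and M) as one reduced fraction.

KY:YM = 26/25

Work in coordinates with X = (0, 0), N = (1, 0), J = (0, 1).
1. Y is the centroid of triangle JNX ⇒ Y = (1/3, 1/3)
2. V lies on line JX with JV:VX = 1:4 ⇒ V = (0, 4/5)
3. Z lies on line YV with YZ:ZV = 4:1 ⇒ Z = (1/15, 53/75)
4. K is the centroid of triangle JYZ ⇒ K = (2/15, 17/25)
line KY meets NX at M = (41/78, 0)
Y = K + t·(M−K) with t = 26/51, so KY:YM = 26/51:25/51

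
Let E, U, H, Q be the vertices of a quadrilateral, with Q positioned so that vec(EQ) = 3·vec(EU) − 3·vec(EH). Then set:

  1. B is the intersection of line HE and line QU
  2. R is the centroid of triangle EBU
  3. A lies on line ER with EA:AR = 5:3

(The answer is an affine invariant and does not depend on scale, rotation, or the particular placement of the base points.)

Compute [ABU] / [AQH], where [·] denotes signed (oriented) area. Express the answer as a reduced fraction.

[ABU]:[AQH] = -42/59

Work in coordinates with E = (0, 0), U = (1, 0), H = (0, 1), Q = (3, -3).
1. B is the intersection of line HE and line QU ⇒ B = (0, 3/2)
2. R is the centroid of triangle EBU ⇒ R = (1/3, 1/2)
3. A lies on line ER with EA:AR = 5:3 ⇒ A = (5/24, 5/16)
2·[ABU] = -7/8, 2·[AQH] = 59/48
[ABU]:[AQH] = -7/8:59/48 = -42/59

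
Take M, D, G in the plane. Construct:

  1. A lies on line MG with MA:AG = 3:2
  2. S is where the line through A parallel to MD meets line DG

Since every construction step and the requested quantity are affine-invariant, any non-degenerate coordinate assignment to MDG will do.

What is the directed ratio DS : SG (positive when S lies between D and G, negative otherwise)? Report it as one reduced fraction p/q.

DS:SG = 3/2

Assign M = (0, 0), D = (1, 0), G = (0, 1) — the answer is frame-independent, so this choice is without loss of generality.
1. A lies on line MG with MA:AG = 3:2 ⇒ A = (0, 3/5)
2. S is where the line through A parallel to MD meets line DG ⇒ S = (2/5, 3/5)
S = D + t·(G−D) with t = 3/5, so DS:SG = t:(1−t) = 3/5:2/5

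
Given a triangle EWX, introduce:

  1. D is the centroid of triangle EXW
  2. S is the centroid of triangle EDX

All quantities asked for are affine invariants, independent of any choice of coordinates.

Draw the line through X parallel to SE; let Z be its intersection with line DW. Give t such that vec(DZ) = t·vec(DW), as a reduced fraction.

t = -2/3

Work in coordinates with E = (0, 0), W = (1, 0), X = (0, 1).
1. D is the centroid of triangle EXW ⇒ D = (1/3, 1/3)
2. S is the centroid of triangle EDX ⇒ S = (1/9, 4/9)
through X parallel to SE: direction (-1/9, -4/9); meets DW at Z = (-1/9, 5/9)
Z = D + t·(W−D) with t = -2/3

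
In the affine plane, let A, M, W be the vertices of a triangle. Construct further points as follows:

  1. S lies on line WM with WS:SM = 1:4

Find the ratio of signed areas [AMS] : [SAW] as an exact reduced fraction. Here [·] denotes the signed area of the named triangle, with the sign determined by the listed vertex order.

[AMS]:[SAW] = -4

Set A = (0, 0), M = (1, 0), W = (0, 1); any affine frame gives the same invariant.
1. S lies on line WM with WS:SM = 1:4 ⇒ S = (1/5, 4/5)
2·[AMS] = 4/5, 2·[SAW] = -1/5
[AMS]:[SAW] = 4/5:-1/5 = -4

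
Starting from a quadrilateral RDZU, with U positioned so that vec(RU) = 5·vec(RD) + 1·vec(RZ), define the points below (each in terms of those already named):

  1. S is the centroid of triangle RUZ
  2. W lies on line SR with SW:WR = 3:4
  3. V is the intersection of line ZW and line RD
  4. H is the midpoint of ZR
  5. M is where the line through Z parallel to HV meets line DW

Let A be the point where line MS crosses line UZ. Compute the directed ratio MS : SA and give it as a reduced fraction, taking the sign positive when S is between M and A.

MS:SA = -34/307

Assign R = (0, 0), D = (1, 0), Z = (0, 1), U = (5, 1) — the answer is frame-independent, so this choice is without loss of generality.
1. S is the centroid of triangle RUZ ⇒ S = (5/3, 2/3)
2. W lies on line SR with SW:WR = 3:4 ⇒ W = (20/21, 8/21)
3. V is the intersection of line ZW and line RD ⇒ V = (20/13, 0)
4. H is the midpoint of ZR ⇒ H = (0, 1/2)
5. M is where the line through Z parallel to HV meets line DW ⇒ M = (280/307, 216/307)
line MS meets UZ at A = (-175/34, 1)
S = M + t·(A−M) with t = -34/273, so MS:SA = -34/273:307/273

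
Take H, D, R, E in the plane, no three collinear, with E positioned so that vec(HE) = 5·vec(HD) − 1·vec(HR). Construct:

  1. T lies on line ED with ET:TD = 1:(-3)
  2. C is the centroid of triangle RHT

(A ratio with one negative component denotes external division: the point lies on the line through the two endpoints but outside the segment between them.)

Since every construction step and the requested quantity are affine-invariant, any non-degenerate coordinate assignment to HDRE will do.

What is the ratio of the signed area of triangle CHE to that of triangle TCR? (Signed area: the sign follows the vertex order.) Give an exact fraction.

[CHE]:[TCR] = -9/14

Set H = (0, 0), D = (1, 0), R = (0, 1), E = (5, -1); any affine frame gives the same invariant.
1. T lies on line ED with ET:TD = 1:(-3) ⇒ T = (7, -3/2)
2. C is the centroid of triangle RHT ⇒ C = (7/3, -1/6)
2·[CHE] = 3/2, 2·[TCR] = -7/3
[CHE]:[TCR] = 3/2:-7/3 = -9/14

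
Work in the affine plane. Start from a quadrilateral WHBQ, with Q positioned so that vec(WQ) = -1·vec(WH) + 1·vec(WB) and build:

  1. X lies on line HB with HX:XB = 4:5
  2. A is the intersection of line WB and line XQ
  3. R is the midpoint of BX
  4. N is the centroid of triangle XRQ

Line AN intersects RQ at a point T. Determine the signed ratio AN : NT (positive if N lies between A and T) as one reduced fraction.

Assign W = (0, 0), H = (1, 0), B = (0, 1), Q = (-1, 1) — the answer is frame-independent, so this choice is without loss of generality.
1. X lies on line HB with HX:XB = 4:5 ⇒ X = (5/9, 4/9)
2. A is the intersection of line WB and line XQ ⇒ A = (0, 9/14)
3. R is the midpoint of BX ⇒ R = (5/18, 13/18)
4. N is the centroid of triangle XRQ ⇒ N = (-1/18, 13/18)
line AN meets RQ at T = (-3/26, 21/26)
N = A + t·(T−A) with t = 13/27, so AN:NT = 13/27:14/27

AN:NT = 13/14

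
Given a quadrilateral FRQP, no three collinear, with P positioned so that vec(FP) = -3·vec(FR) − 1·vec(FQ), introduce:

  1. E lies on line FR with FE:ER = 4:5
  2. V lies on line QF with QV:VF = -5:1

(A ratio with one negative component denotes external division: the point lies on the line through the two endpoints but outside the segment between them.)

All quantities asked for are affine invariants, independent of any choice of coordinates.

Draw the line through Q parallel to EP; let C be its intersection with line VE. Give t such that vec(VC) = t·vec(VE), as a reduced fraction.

t = 31/3

Set F = (0, 0), R = (1, 0), Q = (0, 1), P = (-3, -1); any affine frame gives the same invariant.
1. E lies on line FR with FE:ER = 4:5 ⇒ E = (4/9, 0)
2. V lies on line QF with QV:VF = -5:1 ⇒ V = (0, -1/4)
through Q parallel to EP: direction (-31/9, -1); meets VE at C = (124/27, 7/3)
C = V + t·(E−V) with t = 31/3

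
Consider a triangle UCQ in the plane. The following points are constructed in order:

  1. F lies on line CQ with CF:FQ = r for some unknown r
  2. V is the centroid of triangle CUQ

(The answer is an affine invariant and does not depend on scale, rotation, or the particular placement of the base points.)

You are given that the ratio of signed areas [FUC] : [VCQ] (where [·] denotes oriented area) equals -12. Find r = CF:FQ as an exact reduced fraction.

Set U = (0, 0), C = (1, 0), Q = (0, 1); any affine frame gives the same invariant.
1. With CF:FQ = r, write λ = r/(r+1) so F = C + λ·(Q−C); F is affine-linear in λ
2. V is the centroid of triangle CUQ ⇒ V = (1/3, 1/3)
Every point depending on F is an affine combination of F and λ-independent points, so each such coordinate is linear in λ; the λ² term in each signed area is a multiple of (Q−C)×(Q−C) = 0, so 2·[FUC] and 2·[VCQ] are each linear in λ. Evaluating at λ=0 and λ=1:
  2·[FUC] = λ,   2·[VCQ] = 1/3
So [FUC]:[VCQ] = (λ) / (1/3). Setting this equal to -12:
  λ = -12·(1/3)  ⇒  λ = -4
Then r = λ/(1−λ) = (-4)/(5) = -4/5. Check: with r = -4/5, F = (5, -4) and [FUC]:[VCQ] = -12 as required.

r = -4/5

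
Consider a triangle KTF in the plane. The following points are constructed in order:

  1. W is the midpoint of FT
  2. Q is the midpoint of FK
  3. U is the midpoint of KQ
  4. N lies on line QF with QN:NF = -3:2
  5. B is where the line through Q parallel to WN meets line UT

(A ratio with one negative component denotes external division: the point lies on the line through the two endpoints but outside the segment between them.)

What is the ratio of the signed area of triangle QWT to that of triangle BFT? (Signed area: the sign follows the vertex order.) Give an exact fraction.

Assign K = (0, 0), T = (1, 0), F = (0, 1) — the answer is frame-independent, so this choice is without loss of generality.
1. W is the midpoint of FT ⇒ W = (1/2, 1/2)
2. Q is the midpoint of FK ⇒ Q = (0, 1/2)
3. U is the midpoint of KQ ⇒ U = (0, 1/4)
4. N lies on line QF with QN:NF = -3:2 ⇒ N = (0, 2)
5. B is where the line through Q parallel to WN meets line UT ⇒ B = (1/11, 5/22)
2·[QWT] = -1/4, 2·[BFT] = -15/22
[QWT]:[BFT] = -1/4:-15/22 = 11/30

[QWT]:[BFT] = 11/30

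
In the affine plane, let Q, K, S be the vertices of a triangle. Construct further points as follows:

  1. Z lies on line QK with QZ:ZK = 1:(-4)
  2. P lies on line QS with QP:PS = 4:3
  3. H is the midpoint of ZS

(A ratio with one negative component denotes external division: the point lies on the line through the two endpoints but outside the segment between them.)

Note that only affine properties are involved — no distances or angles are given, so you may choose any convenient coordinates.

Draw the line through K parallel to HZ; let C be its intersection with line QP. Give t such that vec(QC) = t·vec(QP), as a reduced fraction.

t = -21/4

Set Q = (0, 0), K = (1, 0), S = (0, 1); any affine frame gives the same invariant.
1. Z lies on line QK with QZ:ZK = 1:(-4) ⇒ Z = (-1/3, 0)
2. P lies on line QS with QP:PS = 4:3 ⇒ P = (0, 4/7)
3. H is the midpoint of ZS ⇒ H = (-1/6, 1/2)
through K parallel to HZ: direction (-1/6, -1/2); meets QP at C = (0, -3)
C = Q + t·(P−Q) with t = -21/4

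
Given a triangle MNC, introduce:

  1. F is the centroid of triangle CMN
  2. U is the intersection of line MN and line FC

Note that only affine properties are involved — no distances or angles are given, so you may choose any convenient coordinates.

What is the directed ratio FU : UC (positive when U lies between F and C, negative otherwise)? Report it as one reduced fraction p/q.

FU:UC = -1/3

Work in coordinates with M = (0, 0), N = (1, 0), C = (0, 1).
1. F is the centroid of triangle CMN ⇒ F = (1/3, 1/3)
2. U is the intersection of line MN and line FC ⇒ U = (1/2, 0)
U = F + t·(C−F) with t = -1/2, so FU:UC = t:(1−t) = -1/2:3/2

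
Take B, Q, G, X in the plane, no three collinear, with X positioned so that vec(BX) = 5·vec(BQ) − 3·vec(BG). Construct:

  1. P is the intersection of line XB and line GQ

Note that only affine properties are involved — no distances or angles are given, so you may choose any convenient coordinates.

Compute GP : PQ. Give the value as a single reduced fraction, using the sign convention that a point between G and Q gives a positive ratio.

GP:PQ = -5/3

Choose coordinates B = (0, 0), Q = (1, 0), G = (0, 1), X = (5, -3).
1. P is the intersection of line XB and line GQ ⇒ P = (5/2, -3/2)
P = G + t·(Q−G) with t = 5/2, so GP:PQ = t:(1−t) = 5/2:-3/2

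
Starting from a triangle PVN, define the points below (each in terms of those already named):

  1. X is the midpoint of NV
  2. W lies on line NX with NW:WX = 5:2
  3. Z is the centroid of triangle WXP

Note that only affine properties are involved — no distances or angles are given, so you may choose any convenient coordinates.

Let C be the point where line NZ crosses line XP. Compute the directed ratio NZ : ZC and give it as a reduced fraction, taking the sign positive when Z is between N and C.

Set P = (0, 0), V = (1, 0), N = (0, 1); any affine frame gives the same invariant.
1. X is the midpoint of NV ⇒ X = (1/2, 1/2)
2. W lies on line NX with NW:WX = 5:2 ⇒ W = (5/14, 9/14)
3. Z is the centroid of triangle WXP ⇒ Z = (2/7, 8/21)
line NZ meets XP at C = (6/19, 6/19)
Z = N + t·(C−N) with t = 19/21, so NZ:ZC = 19/21:2/21

NZ:ZC = 19/2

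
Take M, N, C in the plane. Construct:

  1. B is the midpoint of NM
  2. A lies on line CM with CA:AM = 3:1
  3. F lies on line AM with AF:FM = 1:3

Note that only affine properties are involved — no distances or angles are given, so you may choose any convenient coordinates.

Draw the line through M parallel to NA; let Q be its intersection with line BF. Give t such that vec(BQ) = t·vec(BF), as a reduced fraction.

t = -2

Work in coordinates with M = (0, 0), N = (1, 0), C = (0, 1).
1. B is the midpoint of NM ⇒ B = (1/2, 0)
2. A lies on line CM with CA:AM = 3:1 ⇒ A = (0, 1/4)
3. F lies on line AM with AF:FM = 1:3 ⇒ F = (0, 3/16)
through M parallel to NA: direction (-1, 1/4); meets BF at Q = (3/2, -3/8)
Q = B + t·(F−B) with t = -2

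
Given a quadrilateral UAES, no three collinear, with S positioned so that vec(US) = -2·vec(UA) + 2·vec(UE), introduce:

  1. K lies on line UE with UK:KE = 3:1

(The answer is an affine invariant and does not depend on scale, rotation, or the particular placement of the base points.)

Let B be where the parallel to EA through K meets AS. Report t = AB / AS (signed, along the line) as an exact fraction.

t = 1/4

Set U = (0, 0), A = (1, 0), E = (0, 1), S = (-2, 2); any affine frame gives the same invariant.
1. K lies on line UE with UK:KE = 3:1 ⇒ K = (0, 3/4)
through K parallel to EA: direction (1, -1); meets AS at B = (1/4, 1/2)
B = A + t·(S−A) with t = 1/4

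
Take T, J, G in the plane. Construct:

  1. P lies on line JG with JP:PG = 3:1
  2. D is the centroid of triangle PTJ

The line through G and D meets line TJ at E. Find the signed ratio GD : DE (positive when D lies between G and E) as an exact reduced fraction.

Work in coordinates with T = (0, 0), J = (1, 0), G = (0, 1).
1. P lies on line JG with JP:PG = 3:1 ⇒ P = (1/4, 3/4)
2. D is the centroid of triangle PTJ ⇒ D = (5/12, 1/4)
line GD meets TJ at E = (5/9, 0)
D = G + t·(E−G) with t = 3/4, so GD:DE = 3/4:1/4

GD:DE = 3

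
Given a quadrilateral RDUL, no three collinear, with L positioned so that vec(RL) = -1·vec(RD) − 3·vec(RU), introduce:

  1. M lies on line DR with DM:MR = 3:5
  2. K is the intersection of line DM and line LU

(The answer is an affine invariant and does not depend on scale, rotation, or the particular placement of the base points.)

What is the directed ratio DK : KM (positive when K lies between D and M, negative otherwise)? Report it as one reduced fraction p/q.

Work in coordinates with R = (0, 0), D = (1, 0), U = (0, 1), L = (-1, -3).
1. M lies on line DR with DM:MR = 3:5 ⇒ M = (5/8, 0)
2. K is the intersection of line DM and line LU ⇒ K = (-1/4, 0)
K = D + t·(M−D) with t = 10/3, so DK:KM = t:(1−t) = 10/3:-7/3

DK:KM = -10/7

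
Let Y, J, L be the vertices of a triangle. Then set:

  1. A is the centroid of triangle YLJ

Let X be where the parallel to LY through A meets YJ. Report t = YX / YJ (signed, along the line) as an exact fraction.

t = 1/3

Work in coordinates with Y = (0, 0), J = (1, 0), L = (0, 1).
1. A is the centroid of triangle YLJ ⇒ A = (1/3, 1/3)
through A parallel to LY: direction (0, -1); meets YJ at X = (1/3, 0)
X = Y + t·(J−Y) with t = 1/3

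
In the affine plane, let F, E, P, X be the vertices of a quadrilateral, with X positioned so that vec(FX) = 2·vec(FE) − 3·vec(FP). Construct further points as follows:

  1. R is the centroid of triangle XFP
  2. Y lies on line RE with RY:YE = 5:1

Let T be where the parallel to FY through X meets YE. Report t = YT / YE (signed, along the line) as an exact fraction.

t = -47/2

Assign F = (0, 0), E = (1, 0), P = (0, 1), X = (2, -3) — the answer is frame-independent, so this choice is without loss of generality.
1. R is the centroid of triangle XFP ⇒ R = (2/3, -2/3)
2. Y lies on line RE with RY:YE = 5:1 ⇒ Y = (17/18, -1/9)
through X parallel to FY: direction (17/18, -1/9); meets YE at T = (-13/36, -49/18)
T = Y + t·(E−Y) with t = -47/2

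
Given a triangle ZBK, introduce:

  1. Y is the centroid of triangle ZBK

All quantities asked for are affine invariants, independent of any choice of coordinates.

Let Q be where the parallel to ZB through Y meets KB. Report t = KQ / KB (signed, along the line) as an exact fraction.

Set Z = (0, 0), B = (1, 0), K = (0, 1); any affine frame gives the same invariant.
1. Y is the centroid of triangle ZBK ⇒ Y = (1/3, 1/3)
through Y parallel to ZB: direction (1, 0); meets KB at Q = (2/3, 1/3)
Q = K + t·(B−K) with t = 2/3

t = 2/3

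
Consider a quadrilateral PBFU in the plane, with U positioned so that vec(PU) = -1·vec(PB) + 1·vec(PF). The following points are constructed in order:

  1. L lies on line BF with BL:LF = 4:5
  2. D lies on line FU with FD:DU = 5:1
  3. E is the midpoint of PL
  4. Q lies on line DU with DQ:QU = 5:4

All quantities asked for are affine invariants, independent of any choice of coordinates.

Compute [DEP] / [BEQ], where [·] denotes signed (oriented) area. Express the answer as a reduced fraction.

Set P = (0, 0), B = (1, 0), F = (0, 1), U = (-1, 1); any affine frame gives the same invariant.
1. L lies on line BF with BL:LF = 4:5 ⇒ L = (5/9, 4/9)
2. D lies on line FU with FD:DU = 5:1 ⇒ D = (-5/6, 1)
3. E is the midpoint of PL ⇒ E = (5/18, 2/9)
4. Q lies on line DU with DQ:QU = 5:4 ⇒ Q = (-25/27, 1)
2·[DEP] = -25/54, 2·[BEQ] = -143/486
[DEP]:[BEQ] = -25/54:-143/486 = 225/143

[DEP]:[BEQ] = 225/143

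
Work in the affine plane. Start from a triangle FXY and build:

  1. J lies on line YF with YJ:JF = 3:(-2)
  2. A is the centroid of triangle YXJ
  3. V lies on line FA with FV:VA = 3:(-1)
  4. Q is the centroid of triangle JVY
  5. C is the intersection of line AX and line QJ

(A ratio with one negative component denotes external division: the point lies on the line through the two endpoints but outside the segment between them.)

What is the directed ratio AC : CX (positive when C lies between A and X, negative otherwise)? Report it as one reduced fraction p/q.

AC:CX = -4/21

Choose coordinates F = (0, 0), X = (1, 0), Y = (0, 1).
1. J lies on line YF with YJ:JF = 3:(-2) ⇒ J = (0, -2)
2. A is the centroid of triangle YXJ ⇒ A = (1/3, -1/3)
3. V lies on line FA with FV:VA = 3:(-1) ⇒ V = (1/2, -1/2)
4. Q is the centroid of triangle JVY ⇒ Q = (1/6, -1/2)
5. C is the intersection of line AX and line QJ ⇒ C = (3/17, -7/17)
C = A + t·(X−A) with t = -4/17, so AC:CX = t:(1−t) = -4/17:21/17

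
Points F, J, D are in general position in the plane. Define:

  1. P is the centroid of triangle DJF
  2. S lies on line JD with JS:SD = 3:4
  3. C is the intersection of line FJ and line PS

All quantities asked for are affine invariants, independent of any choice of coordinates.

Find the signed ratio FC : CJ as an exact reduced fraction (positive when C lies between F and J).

FC:CJ = -1/3

Choose coordinates F = (0, 0), J = (1, 0), D = (0, 1).
1. P is the centroid of triangle DJF ⇒ P = (1/3, 1/3)
2. S lies on line JD with JS:SD = 3:4 ⇒ S = (4/7, 3/7)
3. C is the intersection of line FJ and line PS ⇒ C = (-1/2, 0)
C = F + t·(J−F) with t = -1/2, so FC:CJ = t:(1−t) = -1/2:3/2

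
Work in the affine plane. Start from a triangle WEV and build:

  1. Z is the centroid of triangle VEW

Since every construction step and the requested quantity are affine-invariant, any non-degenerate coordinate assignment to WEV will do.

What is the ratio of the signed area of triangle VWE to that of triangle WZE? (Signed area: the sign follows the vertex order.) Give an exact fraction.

[VWE]:[WZE] = -3

Work in coordinates with W = (0, 0), E = (1, 0), V = (0, 1).
1. Z is the centroid of triangle VEW ⇒ Z = (1/3, 1/3)
2·[VWE] = 1, 2·[WZE] = -1/3
[VWE]:[WZE] = 1:-1/3 = -3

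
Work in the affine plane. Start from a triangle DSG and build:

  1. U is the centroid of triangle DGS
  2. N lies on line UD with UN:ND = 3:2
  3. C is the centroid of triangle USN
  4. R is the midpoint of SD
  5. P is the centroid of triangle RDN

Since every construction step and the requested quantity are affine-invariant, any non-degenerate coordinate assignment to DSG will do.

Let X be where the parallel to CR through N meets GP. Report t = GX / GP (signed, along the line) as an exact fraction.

t = 1/2

Assign D = (0, 0), S = (1, 0), G = (0, 1) — the answer is frame-independent, so this choice is without loss of generality.
1. U is the centroid of triangle DGS ⇒ U = (1/3, 1/3)
2. N lies on line UD with UN:ND = 3:2 ⇒ N = (2/15, 2/15)
3. C is the centroid of triangle USN ⇒ C = (22/45, 7/45)
4. R is the midpoint of SD ⇒ R = (1/2, 0)
5. P is the centroid of triangle RDN ⇒ P = (19/90, 2/45)
through N parallel to CR: direction (1/90, -7/45); meets GP at X = (19/180, 47/90)
X = G + t·(P−G) with t = 1/2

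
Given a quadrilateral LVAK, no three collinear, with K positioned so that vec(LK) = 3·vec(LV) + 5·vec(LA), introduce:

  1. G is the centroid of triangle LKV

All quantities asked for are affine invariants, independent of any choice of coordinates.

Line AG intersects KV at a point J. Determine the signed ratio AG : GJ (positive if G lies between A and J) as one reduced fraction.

AG:GJ = 16/5

Work in coordinates with L = (0, 0), V = (1, 0), A = (0, 1), K = (3, 5).
1. G is the centroid of triangle LKV ⇒ G = (4/3, 5/3)
line AG meets KV at J = (7/4, 15/8)
G = A + t·(J−A) with t = 16/21, so AG:GJ = 16/21:5/21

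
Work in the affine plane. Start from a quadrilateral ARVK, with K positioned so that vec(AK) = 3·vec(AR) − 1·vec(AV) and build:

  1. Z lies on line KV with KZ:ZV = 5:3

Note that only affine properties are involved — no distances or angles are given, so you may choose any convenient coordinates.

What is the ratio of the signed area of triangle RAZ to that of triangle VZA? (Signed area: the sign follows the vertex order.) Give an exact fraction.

[RAZ]:[VZA] = 2/9

Set A = (0, 0), R = (1, 0), V = (0, 1), K = (3, -1); any affine frame gives the same invariant.
1. Z lies on line KV with KZ:ZV = 5:3 ⇒ Z = (9/8, 1/4)
2·[RAZ] = -1/4, 2·[VZA] = -9/8
[RAZ]:[VZA] = -1/4:-9/8 = 2/9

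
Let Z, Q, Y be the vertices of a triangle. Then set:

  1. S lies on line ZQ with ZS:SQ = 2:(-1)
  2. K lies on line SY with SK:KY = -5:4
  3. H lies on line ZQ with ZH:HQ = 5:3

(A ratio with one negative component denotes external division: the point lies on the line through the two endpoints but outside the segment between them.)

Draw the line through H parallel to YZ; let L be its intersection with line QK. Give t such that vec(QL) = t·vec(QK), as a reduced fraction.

Choose coordinates Z = (0, 0), Q = (1, 0), Y = (0, 1).
1. S lies on line ZQ with ZS:SQ = 2:(-1) ⇒ S = (2, 0)
2. K lies on line SY with SK:KY = -5:4 ⇒ K = (-8, 5)
3. H lies on line ZQ with ZH:HQ = 5:3 ⇒ H = (5/8, 0)
through H parallel to YZ: direction (0, -1); meets QK at L = (5/8, 5/24)
L = Q + t·(K−Q) with t = 1/24

t = 1/24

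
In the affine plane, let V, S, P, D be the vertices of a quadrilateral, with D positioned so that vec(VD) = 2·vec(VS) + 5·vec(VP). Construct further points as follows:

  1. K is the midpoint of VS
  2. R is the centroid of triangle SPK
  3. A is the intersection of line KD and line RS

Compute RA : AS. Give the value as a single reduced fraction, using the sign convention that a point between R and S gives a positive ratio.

Set V = (0, 0), S = (1, 0), P = (0, 1), D = (2, 5); any affine frame gives the same invariant.
1. K is the midpoint of VS ⇒ K = (1/2, 0)
2. R is the centroid of triangle SPK ⇒ R = (1/2, 1/3)
3. A is the intersection of line KD and line RS ⇒ A = (7/12, 5/18)
A = R + t·(S−R) with t = 1/6, so RA:AS = t:(1−t) = 1/6:5/6

RA:AS = 1/5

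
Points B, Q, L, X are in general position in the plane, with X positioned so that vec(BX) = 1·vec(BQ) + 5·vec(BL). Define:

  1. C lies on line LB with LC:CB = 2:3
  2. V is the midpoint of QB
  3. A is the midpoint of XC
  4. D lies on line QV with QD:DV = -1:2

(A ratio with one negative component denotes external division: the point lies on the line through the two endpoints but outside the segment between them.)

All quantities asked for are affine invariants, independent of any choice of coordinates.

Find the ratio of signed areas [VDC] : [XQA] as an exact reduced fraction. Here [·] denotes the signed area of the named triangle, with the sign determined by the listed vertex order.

Set B = (0, 0), Q = (1, 0), L = (0, 1), X = (1, 5); any affine frame gives the same invariant.
1. C lies on line LB with LC:CB = 2:3 ⇒ C = (0, 3/5)
2. V is the midpoint of QB ⇒ V = (1/2, 0)
3. A is the midpoint of XC ⇒ A = (1/2, 14/5)
4. D lies on line QV with QD:DV = -1:2 ⇒ D = (3/2, 0)
2·[VDC] = 3/5, 2·[XQA] = -5/2
[VDC]:[XQA] = 3/5:-5/2 = -6/25

[VDC]:[XQA] = -6/25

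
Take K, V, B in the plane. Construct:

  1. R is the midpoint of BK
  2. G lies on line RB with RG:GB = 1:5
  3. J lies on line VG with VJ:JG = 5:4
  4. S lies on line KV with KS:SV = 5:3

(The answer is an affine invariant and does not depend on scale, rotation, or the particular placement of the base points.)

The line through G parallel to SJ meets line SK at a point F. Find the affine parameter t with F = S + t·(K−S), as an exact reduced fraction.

t = 12/25

Assign K = (0, 0), V = (1, 0), B = (0, 1) — the answer is frame-independent, so this choice is without loss of generality.
1. R is the midpoint of BK ⇒ R = (0, 1/2)
2. G lies on line RB with RG:GB = 1:5 ⇒ G = (0, 7/12)
3. J lies on line VG with VJ:JG = 5:4 ⇒ J = (4/9, 35/108)
4. S lies on line KV with KS:SV = 5:3 ⇒ S = (5/8, 0)
through G parallel to SJ: direction (-13/72, 35/108); meets SK at F = (13/40, 0)
F = S + t·(K−S) with t = 12/25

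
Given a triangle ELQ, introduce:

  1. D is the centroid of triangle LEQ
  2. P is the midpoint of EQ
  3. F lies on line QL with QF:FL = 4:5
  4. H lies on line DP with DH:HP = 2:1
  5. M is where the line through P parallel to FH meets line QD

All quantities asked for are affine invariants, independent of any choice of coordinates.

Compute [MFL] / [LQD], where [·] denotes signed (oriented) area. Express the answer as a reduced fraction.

Choose coordinates E = (0, 0), L = (1, 0), Q = (0, 1).
1. D is the centroid of triangle LEQ ⇒ D = (1/3, 1/3)
2. P is the midpoint of EQ ⇒ P = (0, 1/2)
3. F lies on line QL with QF:FL = 4:5 ⇒ F = (4/9, 5/9)
4. H lies on line DP with DH:HP = 2:1 ⇒ H = (1/9, 4/9)
5. M is where the line through P parallel to FH meets line QD ⇒ M = (3/14, 4/7)
2·[MFL] = -5/42, 2·[LQD] = 1/3
[MFL]:[LQD] = -5/42:1/3 = -5/14

[MFL]:[LQD] = -5/14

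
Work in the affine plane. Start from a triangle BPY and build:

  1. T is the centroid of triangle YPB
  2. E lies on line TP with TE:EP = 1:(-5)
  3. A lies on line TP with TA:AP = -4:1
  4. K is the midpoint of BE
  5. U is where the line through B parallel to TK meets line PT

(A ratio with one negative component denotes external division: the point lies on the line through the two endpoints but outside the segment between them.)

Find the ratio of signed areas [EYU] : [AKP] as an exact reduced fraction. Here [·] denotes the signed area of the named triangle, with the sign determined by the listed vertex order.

[EYU]:[AKP] = 3

Work in coordinates with B = (0, 0), P = (1, 0), Y = (0, 1).
1. T is the centroid of triangle YPB ⇒ T = (1/3, 1/3)
2. E lies on line TP with TE:EP = 1:(-5) ⇒ E = (1/6, 5/12)
3. A lies on line TP with TA:AP = -4:1 ⇒ A = (11/9, -1/9)
4. K is the midpoint of BE ⇒ K = (1/12, 5/24)
5. U is where the line through B parallel to TK meets line PT ⇒ U = (1/2, 1/4)
2·[EYU] = -1/6, 2·[AKP] = -1/18
[EYU]:[AKP] = -1/6:-1/18 = 3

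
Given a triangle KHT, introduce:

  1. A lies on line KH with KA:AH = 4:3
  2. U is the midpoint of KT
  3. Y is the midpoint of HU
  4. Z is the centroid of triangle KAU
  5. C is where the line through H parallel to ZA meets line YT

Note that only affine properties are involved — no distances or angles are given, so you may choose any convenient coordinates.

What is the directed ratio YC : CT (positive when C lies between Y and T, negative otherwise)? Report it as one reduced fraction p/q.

Assign K = (0, 0), H = (1, 0), T = (0, 1) — the answer is frame-independent, so this choice is without loss of generality.
1. A lies on line KH with KA:AH = 4:3 ⇒ A = (4/7, 0)
2. U is the midpoint of KT ⇒ U = (0, 1/2)
3. Y is the midpoint of HU ⇒ Y = (1/2, 1/4)
4. Z is the centroid of triangle KAU ⇒ Z = (4/21, 1/6)
5. C is where the line through H parallel to ZA meets line YT ⇒ C = (9/17, 7/34)
C = Y + t·(T−Y) with t = -1/17, so YC:CT = t:(1−t) = -1/17:18/17

YC:CT = -1/18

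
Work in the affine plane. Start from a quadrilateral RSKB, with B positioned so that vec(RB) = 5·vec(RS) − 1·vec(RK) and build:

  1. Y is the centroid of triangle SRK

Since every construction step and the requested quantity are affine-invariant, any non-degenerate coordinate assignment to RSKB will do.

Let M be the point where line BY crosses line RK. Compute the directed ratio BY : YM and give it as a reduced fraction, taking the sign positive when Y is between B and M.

BY:YM = 14

Work in coordinates with R = (0, 0), S = (1, 0), K = (0, 1), B = (5, -1).
1. Y is the centroid of triangle SRK ⇒ Y = (1/3, 1/3)
line BY meets RK at M = (0, 3/7)
Y = B + t·(M−B) with t = 14/15, so BY:YM = 14/15:1/15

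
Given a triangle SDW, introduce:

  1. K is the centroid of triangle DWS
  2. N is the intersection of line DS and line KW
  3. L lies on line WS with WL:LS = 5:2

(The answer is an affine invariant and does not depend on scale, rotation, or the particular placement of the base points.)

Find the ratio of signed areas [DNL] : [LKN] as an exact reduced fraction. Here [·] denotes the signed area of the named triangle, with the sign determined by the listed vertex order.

Work in coordinates with S = (0, 0), D = (1, 0), W = (0, 1).
1. K is the centroid of triangle DWS ⇒ K = (1/3, 1/3)
2. N is the intersection of line DS and line KW ⇒ N = (1/2, 0)
3. L lies on line WS with WL:LS = 5:2 ⇒ L = (0, 2/7)
2·[DNL] = -1/7, 2·[LKN] = -5/42
[DNL]:[LKN] = -1/7:-5/42 = 6/5

[DNL]:[LKN] = 6/5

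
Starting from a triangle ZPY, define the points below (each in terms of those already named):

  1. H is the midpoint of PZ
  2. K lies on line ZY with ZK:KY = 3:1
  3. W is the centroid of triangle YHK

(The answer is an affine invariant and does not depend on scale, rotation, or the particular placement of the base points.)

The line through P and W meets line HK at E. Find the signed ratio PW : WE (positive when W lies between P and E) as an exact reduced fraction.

Choose coordinates Z = (0, 0), P = (1, 0), Y = (0, 1).
1. H is the midpoint of PZ ⇒ H = (1/2, 0)
2. K lies on line ZY with ZK:KY = 3:1 ⇒ K = (0, 3/4)
3. W is the centroid of triangle YHK ⇒ W = (1/6, 7/12)
line PW meets HK at E = (1/16, 21/32)
W = P + t·(E−P) with t = 8/9, so PW:WE = 8/9:1/9

PW:WE = 8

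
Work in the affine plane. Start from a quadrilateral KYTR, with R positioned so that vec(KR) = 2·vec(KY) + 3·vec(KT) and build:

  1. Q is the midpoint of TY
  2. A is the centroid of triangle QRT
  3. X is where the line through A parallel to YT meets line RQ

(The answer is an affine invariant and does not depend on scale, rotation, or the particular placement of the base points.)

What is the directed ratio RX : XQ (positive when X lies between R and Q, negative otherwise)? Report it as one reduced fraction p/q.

Set K = (0, 0), Y = (1, 0), T = (0, 1), R = (2, 3); any affine frame gives the same invariant.
1. Q is the midpoint of TY ⇒ Q = (1/2, 1/2)
2. A is the centroid of triangle QRT ⇒ A = (5/6, 3/2)
3. X is where the line through A parallel to YT meets line RQ ⇒ X = (1, 4/3)
X = R + t·(Q−R) with t = 2/3, so RX:XQ = t:(1−t) = 2/3:1/3

RX:XQ = 2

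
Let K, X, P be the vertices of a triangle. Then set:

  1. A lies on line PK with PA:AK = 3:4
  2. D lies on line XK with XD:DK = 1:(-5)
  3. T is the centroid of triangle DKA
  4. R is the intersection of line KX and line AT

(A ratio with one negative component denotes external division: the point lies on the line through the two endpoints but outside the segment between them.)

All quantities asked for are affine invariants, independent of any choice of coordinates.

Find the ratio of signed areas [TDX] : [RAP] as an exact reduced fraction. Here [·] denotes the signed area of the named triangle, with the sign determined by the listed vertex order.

Set K = (0, 0), X = (1, 0), P = (0, 1); any affine frame gives the same invariant.
1. A lies on line PK with PA:AK = 3:4 ⇒ A = (0, 4/7)
2. D lies on line XK with XD:DK = 1:(-5) ⇒ D = (5/4, 0)
3. T is the centroid of triangle DKA ⇒ T = (5/12, 4/21)
4. R is the intersection of line KX and line AT ⇒ R = (5/8, 0)
2·[TDX] = -1/21, 2·[RAP] = -15/56
[TDX]:[RAP] = -1/21:-15/56 = 8/45

[TDX]:[RAP] = 8/45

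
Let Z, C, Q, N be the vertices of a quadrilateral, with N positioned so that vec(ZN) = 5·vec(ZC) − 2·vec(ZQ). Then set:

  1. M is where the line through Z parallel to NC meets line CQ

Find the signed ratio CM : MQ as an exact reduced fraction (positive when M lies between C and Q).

Assign Z = (0, 0), C = (1, 0), Q = (0, 1), N = (5, -2) — the answer is frame-independent, so this choice is without loss of generality.
1. M is where the line through Z parallel to NC meets line CQ ⇒ M = (2, -1)
M = C + t·(Q−C) with t = -1, so CM:MQ = t:(1−t) = -1:2

CM:MQ = -1/2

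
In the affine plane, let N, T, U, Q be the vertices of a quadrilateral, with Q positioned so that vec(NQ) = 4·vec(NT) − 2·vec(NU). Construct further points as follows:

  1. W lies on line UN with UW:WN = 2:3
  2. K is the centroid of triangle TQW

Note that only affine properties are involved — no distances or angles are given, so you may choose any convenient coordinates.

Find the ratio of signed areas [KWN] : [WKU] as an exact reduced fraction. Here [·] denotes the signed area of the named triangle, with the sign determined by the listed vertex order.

Work in coordinates with N = (0, 0), T = (1, 0), U = (0, 1), Q = (4, -2).
1. W lies on line UN with UW:WN = 2:3 ⇒ W = (0, 3/5)
2. K is the centroid of triangle TQW ⇒ K = (5/3, -7/15)
2·[KWN] = 1, 2·[WKU] = 2/3
[KWN]:[WKU] = 1:2/3 = 3/2

[KWN]:[WKU] = 3/2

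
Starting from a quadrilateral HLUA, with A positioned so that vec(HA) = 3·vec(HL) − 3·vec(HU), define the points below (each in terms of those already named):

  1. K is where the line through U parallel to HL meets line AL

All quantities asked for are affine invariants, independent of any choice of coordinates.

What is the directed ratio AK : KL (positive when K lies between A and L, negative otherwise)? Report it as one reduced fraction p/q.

AK:KL = -4

Set H = (0, 0), L = (1, 0), U = (0, 1), A = (3, -3); any affine frame gives the same invariant.
1. K is where the line through U parallel to HL meets line AL ⇒ K = (1/3, 1)
K = A + t·(L−A) with t = 4/3, so AK:KL = t:(1−t) = 4/3:-1/3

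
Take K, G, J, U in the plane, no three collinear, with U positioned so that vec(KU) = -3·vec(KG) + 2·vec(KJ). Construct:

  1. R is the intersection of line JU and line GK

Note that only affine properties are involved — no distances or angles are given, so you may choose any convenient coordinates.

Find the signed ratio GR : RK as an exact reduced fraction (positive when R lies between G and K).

GR:RK = -2/3

Assign K = (0, 0), G = (1, 0), J = (0, 1), U = (-3, 2) — the answer is frame-independent, so this choice is without loss of generality.
1. R is the intersection of line JU and line GK ⇒ R = (3, 0)
R = G + t·(K−G) with t = -2, so GR:RK = t:(1−t) = -2:3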